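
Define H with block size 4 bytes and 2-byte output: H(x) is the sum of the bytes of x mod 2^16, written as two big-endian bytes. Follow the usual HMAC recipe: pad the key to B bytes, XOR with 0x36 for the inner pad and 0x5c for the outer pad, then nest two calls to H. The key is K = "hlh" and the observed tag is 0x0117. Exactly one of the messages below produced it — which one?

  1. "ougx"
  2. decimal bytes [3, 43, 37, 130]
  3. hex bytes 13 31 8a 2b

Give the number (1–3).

2

Key "hlh" = 68 6c 68 is 3 bytes ≤ B = 4; zero-pad to 4 bytes: K' = 68 6c 68 00.
K' ⊕ ipad = 5e 5a 5e 36; K' ⊕ opad = 34 30 34 5c.
m1: inner = H(5e 5a 5e 36 6f 75 67 78) = 03 0f; tag = H(34 30 34 5c 03 0f) = 0106
m2: inner = H(5e 5a 5e 36 03 2b 25 82) = 02 21; tag = H(34 30 34 5c 02 21) = 0117 ← matches
m3: inner = H(5e 5a 5e 36 13 31 8a 2b) = 02 45; tag = H(34 30 34 5c 02 45) = 013b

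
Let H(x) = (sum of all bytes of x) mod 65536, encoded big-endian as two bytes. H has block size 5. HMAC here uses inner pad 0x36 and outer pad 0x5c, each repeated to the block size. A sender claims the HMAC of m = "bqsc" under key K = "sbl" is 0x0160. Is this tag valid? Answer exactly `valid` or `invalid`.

Key "sbl" = 73 62 6c is 3 bytes ≤ B = 5; zero-pad to 5 bytes: K' = 73 62 6c 00 00.
K' ⊕ ipad = 45 54 5a 36 36; K' ⊕ opad = 2f 3e 30 5c 5c.
Inner hash: sum = 69+84+90+54+54+98+113+115+99 = 776 → 03 08.
Outer hash (recomputed tag): sum = 47+62+48+92+92+3+8 = 352 → 01 60.
Recomputed tag = 0160; claimed = 0160 → match.

valid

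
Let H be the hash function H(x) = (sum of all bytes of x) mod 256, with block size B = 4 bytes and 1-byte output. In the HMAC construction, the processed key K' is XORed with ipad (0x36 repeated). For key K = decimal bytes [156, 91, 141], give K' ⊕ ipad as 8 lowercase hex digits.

Key decimal bytes [156, 91, 141] = 9c 5b 8d is 3 bytes ≤ B = 4; zero-pad to 4 bytes: K' = 9c 5b 8d 00.
XOR each byte with 0x36: 9c⊕36=aa, 5b⊕36=6d, 8d⊕36=bb, 00⊕36=36.

aa6dbb36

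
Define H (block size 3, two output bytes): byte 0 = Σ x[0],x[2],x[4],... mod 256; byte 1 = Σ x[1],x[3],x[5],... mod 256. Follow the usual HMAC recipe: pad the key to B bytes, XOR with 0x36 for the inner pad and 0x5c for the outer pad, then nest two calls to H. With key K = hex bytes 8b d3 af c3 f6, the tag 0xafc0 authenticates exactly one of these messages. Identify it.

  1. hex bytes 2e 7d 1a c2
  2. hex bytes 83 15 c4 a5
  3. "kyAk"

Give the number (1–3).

2

Key hex bytes 8b d3 af c3 f6 is 5 bytes > B = 3, so hash it first: H(key) = 30 96, then zero-pad to 3 bytes: K' = 30 96 00.
K' ⊕ ipad = 06 a0 36; K' ⊕ opad = 6c ca 5c.
m1: inner = H(06 a0 36 2e 7d 1a c2) = 7b e8; tag = H(6c ca 5c 7b e8) = b045
m2: inner = H(06 a0 36 83 15 c4 a5) = f6 e7; tag = H(6c ca 5c f6 e7) = afc0 ← matches
m3: inner = H(06 a0 36 6b 79 41 6b) = 20 4c; tag = H(6c ca 5c 20 4c) = 14ea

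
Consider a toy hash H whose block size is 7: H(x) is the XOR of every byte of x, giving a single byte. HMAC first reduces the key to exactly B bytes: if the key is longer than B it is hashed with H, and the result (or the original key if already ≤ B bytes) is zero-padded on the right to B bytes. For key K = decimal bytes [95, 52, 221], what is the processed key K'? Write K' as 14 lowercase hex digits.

Key decimal bytes [95, 52, 221] = 5f 34 dd is 3 bytes ≤ B = 7; zero-pad to 7 bytes: K' = 5f 34 dd 00 00 00 00.

5f34dd00000000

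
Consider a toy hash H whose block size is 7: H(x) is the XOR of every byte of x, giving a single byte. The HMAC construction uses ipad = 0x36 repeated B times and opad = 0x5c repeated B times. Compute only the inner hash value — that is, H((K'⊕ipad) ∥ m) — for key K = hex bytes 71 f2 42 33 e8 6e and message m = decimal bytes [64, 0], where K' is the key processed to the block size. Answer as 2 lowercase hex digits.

Key hex bytes 71 f2 42 33 e8 6e is 6 bytes ≤ B = 7; zero-pad to 7 bytes: K' = 71 f2 42 33 e8 6e 00.
K' ⊕ ipad = 47 c4 74 05 de 58 36.
Inner input = 47 c4 74 05 de 58 36 ∥ 40 00.
Inner hash: XOR 47⊕c4⊕74⊕05⊕de⊕58⊕36⊕40⊕00 = 02.

02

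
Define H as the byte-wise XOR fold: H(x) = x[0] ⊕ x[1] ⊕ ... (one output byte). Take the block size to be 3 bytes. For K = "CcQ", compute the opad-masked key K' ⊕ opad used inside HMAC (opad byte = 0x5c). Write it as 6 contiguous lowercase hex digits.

Key "CcQ" = 43 63 51 is exactly B = 3 bytes: K' = 43 63 51.
XOR each byte with 0x5c: 43⊕5c=1f, 63⊕5c=3f, 51⊕5c=0d.

1f3f0d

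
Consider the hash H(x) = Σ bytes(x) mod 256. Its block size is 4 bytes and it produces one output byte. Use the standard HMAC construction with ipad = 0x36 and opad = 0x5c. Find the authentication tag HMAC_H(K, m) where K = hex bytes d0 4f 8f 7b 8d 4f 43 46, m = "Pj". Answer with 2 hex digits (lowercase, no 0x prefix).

Key hex bytes d0 4f 8f 7b 8d 4f 43 46 is 8 bytes > B = 4, so hash it first: H(key) = 8e, then zero-pad to 4 bytes: K' = 8e 00 00 00.
K' ⊕ ipad = b8 36 36 36.  K' ⊕ opad = d2 5c 5c 5c.
Inner input = (K'⊕ipad) ∥ m = b8 36 36 36 ∥ 50 6a.
Inner hash: sum = 184+54+54+54+80+106 = 532; mod 256 = 20 → 14.
Outer input = (K'⊕opad) ∥ inner = d2 5c 5c 5c ∥ 14.
Outer hash (tag): sum = 210+92+92+92+20 = 506; mod 256 = 250 → fa.

fa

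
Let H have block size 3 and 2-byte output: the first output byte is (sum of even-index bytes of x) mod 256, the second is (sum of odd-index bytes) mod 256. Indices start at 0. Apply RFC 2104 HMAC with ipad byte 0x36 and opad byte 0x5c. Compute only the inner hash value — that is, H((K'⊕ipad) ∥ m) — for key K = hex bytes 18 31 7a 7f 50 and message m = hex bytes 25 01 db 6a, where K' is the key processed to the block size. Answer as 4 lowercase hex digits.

7586

Key hex bytes 18 31 7a 7f 50 is 5 bytes > B = 3, so hash it first: H(key) = e2 b0, then zero-pad to 3 bytes: K' = e2 b0 00.
K' ⊕ ipad = d4 86 36.
Inner input = d4 86 36 ∥ 25 01 db 6a.
Inner hash: even-index sum = 373 mod 256 = 117; odd-index sum = 390 mod 256 = 134 → 75 86.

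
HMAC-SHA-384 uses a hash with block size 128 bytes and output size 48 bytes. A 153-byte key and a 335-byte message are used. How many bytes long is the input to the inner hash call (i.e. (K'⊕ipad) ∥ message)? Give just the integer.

Key is 153 > 128 bytes, so it is hashed to 48 bytes then zero-padded to 128: |K'| = 128.
Inner input = (K'⊕ipad) ∥ m → 128 + 335 = 463 bytes.

463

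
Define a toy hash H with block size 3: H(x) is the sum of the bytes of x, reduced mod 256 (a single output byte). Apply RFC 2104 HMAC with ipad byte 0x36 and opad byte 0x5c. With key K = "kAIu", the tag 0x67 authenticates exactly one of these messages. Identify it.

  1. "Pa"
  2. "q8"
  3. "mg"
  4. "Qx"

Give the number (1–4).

1

Key "kAIu" = 6b 41 49 75 is 4 bytes > B = 3, so hash it first: H(key) = 6a, then zero-pad to 3 bytes: K' = 6a 00 00.
K' ⊕ ipad = 5c 36 36; K' ⊕ opad = 36 5c 5c.
m1: inner = H(5c 36 36 50 61) = 79; tag = H(36 5c 5c 79) = 67 ← matches
m2: inner = H(5c 36 36 71 38) = 71; tag = H(36 5c 5c 71) = 5f
m3: inner = H(5c 36 36 6d 67) = 9c; tag = H(36 5c 5c 9c) = 8a
m4: inner = H(5c 36 36 51 78) = 91; tag = H(36 5c 5c 91) = 7f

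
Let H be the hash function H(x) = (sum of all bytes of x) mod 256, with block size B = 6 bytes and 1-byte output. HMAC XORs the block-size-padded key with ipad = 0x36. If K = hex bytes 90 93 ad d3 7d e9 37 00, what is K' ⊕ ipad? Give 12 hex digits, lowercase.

Key hex bytes 90 93 ad d3 7d e9 37 00 is 8 bytes > B = 6, so hash it first: H(key) = 40, then zero-pad to 6 bytes: K' = 40 00 00 00 00 00.
XOR each byte with 0x36: 40⊕36=76, 00⊕36=36, 00⊕36=36, 00⊕36=36, 00⊕36=36, 00⊕36=36.

763636363636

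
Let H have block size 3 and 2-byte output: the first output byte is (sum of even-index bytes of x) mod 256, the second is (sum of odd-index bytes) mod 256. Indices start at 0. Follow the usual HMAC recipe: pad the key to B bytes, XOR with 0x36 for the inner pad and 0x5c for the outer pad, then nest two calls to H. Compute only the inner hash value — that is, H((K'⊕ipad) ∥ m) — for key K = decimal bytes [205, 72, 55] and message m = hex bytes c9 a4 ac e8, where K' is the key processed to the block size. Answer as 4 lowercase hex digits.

Key decimal bytes [205, 72, 55] = cd 48 37 is exactly B = 3 bytes: K' = cd 48 37.
K' ⊕ ipad = fb 7e 01.
Inner input = fb 7e 01 ∥ c9 a4 ac e8.
Inner hash: even-index sum = 648 mod 256 = 136; odd-index sum = 499 mod 256 = 243 → 88 f3.

88f3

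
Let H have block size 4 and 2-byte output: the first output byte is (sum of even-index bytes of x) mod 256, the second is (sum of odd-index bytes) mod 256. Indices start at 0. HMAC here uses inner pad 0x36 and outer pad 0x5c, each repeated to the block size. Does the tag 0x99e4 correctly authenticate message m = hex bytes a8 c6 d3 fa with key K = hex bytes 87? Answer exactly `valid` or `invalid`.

Key hex bytes 87 is 1 byte ≤ B = 4; zero-pad to 4 bytes: K' = 87 00 00 00.
K' ⊕ ipad = b1 36 36 36; K' ⊕ opad = db 5c 5c 5c.
Inner hash: even-index sum = 610 mod 256 = 98; odd-index sum = 556 mod 256 = 44 → 62 2c.
Outer hash (recomputed tag): even-index sum = 409 mod 256 = 153; odd-index sum = 228 mod 256 = 228 → 99 e4.
Recomputed tag = 99e4; claimed = 99e4 → match.

valid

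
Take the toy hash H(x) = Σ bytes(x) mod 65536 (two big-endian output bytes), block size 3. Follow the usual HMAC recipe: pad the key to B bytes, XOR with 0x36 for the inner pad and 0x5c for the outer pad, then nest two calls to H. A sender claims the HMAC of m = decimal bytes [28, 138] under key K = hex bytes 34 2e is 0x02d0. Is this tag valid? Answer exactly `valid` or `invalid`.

invalid

Key hex bytes 34 2e is 2 bytes ≤ B = 3; zero-pad to 3 bytes: K' = 34 2e 00.
K' ⊕ ipad = 02 18 36; K' ⊕ opad = 68 72 5c.
Inner hash: sum = 2+24+54+28+138 = 246 → 00 f6.
Outer hash (recomputed tag): sum = 104+114+92+0+246 = 556 → 02 2c.
Recomputed tag = 022c; claimed = 02d0 → mismatch.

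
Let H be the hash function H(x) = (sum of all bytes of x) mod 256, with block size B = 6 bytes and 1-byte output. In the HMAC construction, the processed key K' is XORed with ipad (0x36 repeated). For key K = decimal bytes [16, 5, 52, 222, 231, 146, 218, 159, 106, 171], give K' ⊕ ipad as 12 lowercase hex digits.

183636363636

Key decimal bytes [16, 5, 52, 222, 231, 146, 218, 159, 106, 171] = 10 05 34 de e7 92 da 9f 6a ab is 10 bytes > B = 6, so hash it first: H(key) = 2e, then zero-pad to 6 bytes: K' = 2e 00 00 00 00 00.
XOR each byte with 0x36: 2e⊕36=18, 00⊕36=36, 00⊕36=36, 00⊕36=36, 00⊕36=36, 00⊕36=36.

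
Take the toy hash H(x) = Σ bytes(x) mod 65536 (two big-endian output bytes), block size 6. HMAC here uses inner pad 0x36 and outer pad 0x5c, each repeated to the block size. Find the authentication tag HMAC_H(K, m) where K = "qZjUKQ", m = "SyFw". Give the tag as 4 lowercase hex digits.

0178

Key "qZjUKQ" = 71 5a 6a 55 4b 51 is exactly B = 6 bytes: K' = 71 5a 6a 55 4b 51.
K' ⊕ ipad = 47 6c 5c 63 7d 67.  K' ⊕ opad = 2d 06 36 09 17 0d.
Inner input = (K'⊕ipad) ∥ m = 47 6c 5c 63 7d 67 ∥ 53 79 46 77.
Inner hash: sum = 71+108+92+99+125+103+83+121+70+119 = 991 → 03 df.
Outer input = (K'⊕opad) ∥ inner = 2d 06 36 09 17 0d ∥ 03 df.
Outer hash (tag): sum = 45+6+54+9+23+13+3+223 = 376 → 01 78.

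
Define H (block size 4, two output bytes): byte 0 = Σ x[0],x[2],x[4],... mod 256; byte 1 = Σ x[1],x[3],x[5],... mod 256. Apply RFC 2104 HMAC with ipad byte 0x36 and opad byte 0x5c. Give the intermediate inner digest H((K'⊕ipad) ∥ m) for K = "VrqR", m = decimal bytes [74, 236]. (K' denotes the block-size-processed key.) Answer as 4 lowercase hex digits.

Key "VrqR" = 56 72 71 52 is exactly B = 4 bytes: K' = 56 72 71 52.
K' ⊕ ipad = 60 44 47 64.
Inner input = 60 44 47 64 ∥ 4a ec.
Inner hash: even-index sum = 241 mod 256 = 241; odd-index sum = 404 mod 256 = 148 → f1 94.

f194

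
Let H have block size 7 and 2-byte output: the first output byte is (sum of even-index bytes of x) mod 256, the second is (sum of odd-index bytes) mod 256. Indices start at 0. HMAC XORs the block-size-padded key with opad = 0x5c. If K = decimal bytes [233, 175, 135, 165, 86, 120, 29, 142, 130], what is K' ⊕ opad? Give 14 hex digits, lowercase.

Key decimal bytes [233, 175, 135, 165, 86, 120, 29, 142, 130] = e9 af 87 a5 56 78 1d 8e 82 is 9 bytes > B = 7, so hash it first: H(key) = 65 5a, then zero-pad to 7 bytes: K' = 65 5a 00 00 00 00 00.
XOR each byte with 0x5c: 65⊕5c=39, 5a⊕5c=06, 00⊕5c=5c, 00⊕5c=5c, 00⊕5c=5c, 00⊕5c=5c, 00⊕5c=5c.

39065c5c5c5c5c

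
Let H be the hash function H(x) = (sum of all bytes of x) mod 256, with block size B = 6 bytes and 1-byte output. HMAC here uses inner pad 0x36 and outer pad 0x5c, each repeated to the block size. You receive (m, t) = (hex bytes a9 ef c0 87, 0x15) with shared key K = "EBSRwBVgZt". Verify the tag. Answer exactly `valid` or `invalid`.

invalid

Key "EBSRwBVgZt" = 45 42 53 52 77 42 56 67 5a 74 is 10 bytes > B = 6, so hash it first: H(key) = 70, then zero-pad to 6 bytes: K' = 70 00 00 00 00 00.
K' ⊕ ipad = 46 36 36 36 36 36; K' ⊕ opad = 2c 5c 5c 5c 5c 5c.
Inner hash: sum = 70+54+54+54+54+54+169+239+192+135 = 1075; mod 256 = 51 → 33.
Outer hash (recomputed tag): sum = 44+92+92+92+92+92+51 = 555; mod 256 = 43 → 2b.
Recomputed tag = 2b; claimed = 15 → mismatch.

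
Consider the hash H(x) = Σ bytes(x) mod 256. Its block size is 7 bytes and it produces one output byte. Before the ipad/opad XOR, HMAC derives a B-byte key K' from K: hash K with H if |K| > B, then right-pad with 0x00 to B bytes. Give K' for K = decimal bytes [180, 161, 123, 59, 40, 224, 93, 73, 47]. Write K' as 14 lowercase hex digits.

e8000000000000

|K| = 9 > B = 7, so first hash the key.
H(K): sum = 180+161+123+59+40+224+93+73+47 = 1000; mod 256 = 232 → e8.
Zero-pad H(K) = e8 to 7 bytes: K' = e8 00 00 00 00 00 00.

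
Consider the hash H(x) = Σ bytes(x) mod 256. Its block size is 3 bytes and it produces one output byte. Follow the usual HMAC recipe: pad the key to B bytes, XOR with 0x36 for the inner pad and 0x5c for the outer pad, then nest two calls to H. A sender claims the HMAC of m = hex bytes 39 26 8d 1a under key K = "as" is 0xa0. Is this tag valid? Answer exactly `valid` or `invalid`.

valid

Key "as" = 61 73 is 2 bytes ≤ B = 3; zero-pad to 3 bytes: K' = 61 73 00.
K' ⊕ ipad = 57 45 36; K' ⊕ opad = 3d 2f 5c.
Inner hash: sum = 87+69+54+57+38+141+26 = 472; mod 256 = 216 → d8.
Outer hash (recomputed tag): sum = 61+47+92+216 = 416; mod 256 = 160 → a0.
Recomputed tag = a0; claimed = a0 → match.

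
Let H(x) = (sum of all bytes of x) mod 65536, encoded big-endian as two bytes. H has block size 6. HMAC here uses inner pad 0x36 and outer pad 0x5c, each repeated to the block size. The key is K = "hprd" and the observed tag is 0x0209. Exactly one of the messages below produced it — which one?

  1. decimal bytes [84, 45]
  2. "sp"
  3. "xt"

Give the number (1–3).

Key "hprd" = 68 70 72 64 is 4 bytes ≤ B = 6; zero-pad to 6 bytes: K' = 68 70 72 64 00 00.
K' ⊕ ipad = 5e 46 44 52 36 36; K' ⊕ opad = 34 2c 2e 38 5c 5c.
m1: inner = H(5e 46 44 52 36 36 54 2d) = 02 27; tag = H(34 2c 2e 38 5c 5c 02 27) = 01a7
m2: inner = H(5e 46 44 52 36 36 73 70) = 02 89; tag = H(34 2c 2e 38 5c 5c 02 89) = 0209 ← matches
m3: inner = H(5e 46 44 52 36 36 78 74) = 02 92; tag = H(34 2c 2e 38 5c 5c 02 92) = 0212

2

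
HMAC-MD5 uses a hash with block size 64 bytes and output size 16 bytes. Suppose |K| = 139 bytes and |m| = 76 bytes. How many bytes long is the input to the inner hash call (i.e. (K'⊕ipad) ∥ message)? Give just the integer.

Key is 139 > 64 bytes, so it is hashed to 16 bytes then zero-padded to 64: |K'| = 64.
Inner input = (K'⊕ipad) ∥ m → 64 + 76 = 140 bytes.

140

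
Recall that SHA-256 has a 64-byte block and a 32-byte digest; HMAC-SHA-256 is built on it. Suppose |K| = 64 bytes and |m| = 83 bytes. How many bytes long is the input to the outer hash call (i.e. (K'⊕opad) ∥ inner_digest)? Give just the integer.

96

Key is 64 ≤ 64 bytes, zero-padded: |K'| = 64.
Outer input = (K'⊕opad) ∥ H(inner) → 64 + 32 = 96 bytes.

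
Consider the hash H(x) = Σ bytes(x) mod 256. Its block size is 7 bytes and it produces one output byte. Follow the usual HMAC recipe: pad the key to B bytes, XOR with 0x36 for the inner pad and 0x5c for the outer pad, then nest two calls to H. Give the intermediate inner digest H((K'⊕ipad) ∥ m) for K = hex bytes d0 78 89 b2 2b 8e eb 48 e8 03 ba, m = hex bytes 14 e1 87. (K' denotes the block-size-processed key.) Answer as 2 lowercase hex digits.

e2

Key hex bytes d0 78 89 b2 2b 8e eb 48 e8 03 ba is 11 bytes > B = 7, so hash it first: H(key) = 14, then zero-pad to 7 bytes: K' = 14 00 00 00 00 00 00.
K' ⊕ ipad = 22 36 36 36 36 36 36.
Inner input = 22 36 36 36 36 36 36 ∥ 14 e1 87.
Inner hash: sum = 34+54+54+54+54+54+54+20+225+135 = 738; mod 256 = 226 → e2.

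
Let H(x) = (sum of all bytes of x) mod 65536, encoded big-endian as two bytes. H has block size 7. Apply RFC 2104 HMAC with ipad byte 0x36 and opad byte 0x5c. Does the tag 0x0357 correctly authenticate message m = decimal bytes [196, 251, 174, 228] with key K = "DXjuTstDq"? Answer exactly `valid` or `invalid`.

Key "DXjuTstDq" = 44 58 6a 75 54 73 74 44 71 is 9 bytes > B = 7, so hash it first: H(key) = 03 6b, then zero-pad to 7 bytes: K' = 03 6b 00 00 00 00 00.
K' ⊕ ipad = 35 5d 36 36 36 36 36; K' ⊕ opad = 5f 37 5c 5c 5c 5c 5c.
Inner hash: sum = 53+93+54+54+54+54+54+196+251+174+228 = 1265 → 04 f1.
Outer hash (recomputed tag): sum = 95+55+92+92+92+92+92+4+241 = 855 → 03 57.
Recomputed tag = 0357; claimed = 0357 → match.

valid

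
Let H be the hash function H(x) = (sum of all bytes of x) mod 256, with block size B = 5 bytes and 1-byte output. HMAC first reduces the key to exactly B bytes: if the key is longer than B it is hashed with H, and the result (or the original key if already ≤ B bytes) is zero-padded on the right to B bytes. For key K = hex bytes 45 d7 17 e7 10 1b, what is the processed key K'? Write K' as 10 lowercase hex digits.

4500000000

|K| = 6 > B = 5, so first hash the key.
H(K): sum = 69+215+23+231+16+27 = 581; mod 256 = 69 → 45.
Zero-pad H(K) = 45 to 5 bytes: K' = 45 00 00 00 00.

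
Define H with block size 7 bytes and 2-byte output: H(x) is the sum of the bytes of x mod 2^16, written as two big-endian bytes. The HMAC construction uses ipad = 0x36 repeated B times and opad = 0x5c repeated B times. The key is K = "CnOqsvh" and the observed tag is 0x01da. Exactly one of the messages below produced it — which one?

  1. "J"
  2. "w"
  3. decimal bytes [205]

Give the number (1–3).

1

Key "CnOqsvh" = 43 6e 4f 71 73 76 68 is exactly B = 7 bytes: K' = 43 6e 4f 71 73 76 68.
K' ⊕ ipad = 75 58 79 47 45 40 5e; K' ⊕ opad = 1f 32 13 2d 2f 2a 34.
m1: inner = H(75 58 79 47 45 40 5e 4a) = 02 ba; tag = H(1f 32 13 2d 2f 2a 34 02 ba) = 01da ← matches
m2: inner = H(75 58 79 47 45 40 5e 77) = 02 e7; tag = H(1f 32 13 2d 2f 2a 34 02 e7) = 0207
m3: inner = H(75 58 79 47 45 40 5e cd) = 03 3d; tag = H(1f 32 13 2d 2f 2a 34 03 3d) = 015e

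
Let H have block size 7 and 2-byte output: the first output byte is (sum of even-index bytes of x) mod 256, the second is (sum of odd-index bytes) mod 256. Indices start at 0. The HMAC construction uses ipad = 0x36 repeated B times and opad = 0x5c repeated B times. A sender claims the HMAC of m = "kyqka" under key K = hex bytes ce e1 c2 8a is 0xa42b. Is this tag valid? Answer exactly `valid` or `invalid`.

invalid

Key hex bytes ce e1 c2 8a is 4 bytes ≤ B = 7; zero-pad to 7 bytes: K' = ce e1 c2 8a 00 00 00.
K' ⊕ ipad = f8 d7 f4 bc 36 36 36; K' ⊕ opad = 92 bd 9e d6 5c 5c 5c.
Inner hash: even-index sum = 828 mod 256 = 60; odd-index sum = 774 mod 256 = 6 → 3c 06.
Outer hash (recomputed tag): even-index sum = 494 mod 256 = 238; odd-index sum = 555 mod 256 = 43 → ee 2b.
Recomputed tag = ee2b; claimed = a42b → mismatch.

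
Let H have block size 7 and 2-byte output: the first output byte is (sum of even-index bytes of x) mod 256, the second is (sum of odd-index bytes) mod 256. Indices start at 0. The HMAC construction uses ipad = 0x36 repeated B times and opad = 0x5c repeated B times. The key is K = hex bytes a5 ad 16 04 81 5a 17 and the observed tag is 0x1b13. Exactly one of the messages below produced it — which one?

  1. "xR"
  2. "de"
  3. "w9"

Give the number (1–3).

3

Key hex bytes a5 ad 16 04 81 5a 17 is exactly B = 7 bytes: K' = a5 ad 16 04 81 5a 17.
K' ⊕ ipad = 93 9b 20 32 b7 6c 21; K' ⊕ opad = f9 f1 4a 58 dd 06 4b.
m1: inner = H(93 9b 20 32 b7 6c 21 78 52) = dd b1; tag = H(f9 f1 4a 58 dd 06 4b dd b1) = 1c2c
m2: inner = H(93 9b 20 32 b7 6c 21 64 65) = f0 9d; tag = H(f9 f1 4a 58 dd 06 4b f0 9d) = 083f
m3: inner = H(93 9b 20 32 b7 6c 21 77 39) = c4 b0; tag = H(f9 f1 4a 58 dd 06 4b c4 b0) = 1b13 ← matches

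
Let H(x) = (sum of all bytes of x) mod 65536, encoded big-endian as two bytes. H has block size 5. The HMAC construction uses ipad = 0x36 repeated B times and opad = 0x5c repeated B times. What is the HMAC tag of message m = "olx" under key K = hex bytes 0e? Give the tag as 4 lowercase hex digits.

0227

Key hex bytes 0e is 1 byte ≤ B = 5; zero-pad to 5 bytes: K' = 0e 00 00 00 00.
K' ⊕ ipad = 38 36 36 36 36.  K' ⊕ opad = 52 5c 5c 5c 5c.
Inner input = (K'⊕ipad) ∥ m = 38 36 36 36 36 ∥ 6f 6c 78.
Inner hash: sum = 56+54+54+54+54+111+108+120 = 611 → 02 63.
Outer input = (K'⊕opad) ∥ inner = 52 5c 5c 5c 5c ∥ 02 63.
Outer hash (tag): sum = 82+92+92+92+92+2+99 = 551 → 02 27.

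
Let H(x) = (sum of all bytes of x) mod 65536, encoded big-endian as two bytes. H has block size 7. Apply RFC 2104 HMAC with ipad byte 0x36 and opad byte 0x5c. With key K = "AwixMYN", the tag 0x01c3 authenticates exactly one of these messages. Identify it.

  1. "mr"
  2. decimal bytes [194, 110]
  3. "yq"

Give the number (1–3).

2

Key "AwixMYN" = 41 77 69 78 4d 59 4e is exactly B = 7 bytes: K' = 41 77 69 78 4d 59 4e.
K' ⊕ ipad = 77 41 5f 4e 7b 6f 78; K' ⊕ opad = 1d 2b 35 24 11 05 12.
m1: inner = H(77 41 5f 4e 7b 6f 78 6d 72) = 03 a6; tag = H(1d 2b 35 24 11 05 12 03 a6) = 0172
m2: inner = H(77 41 5f 4e 7b 6f 78 c2 6e) = 03 f7; tag = H(1d 2b 35 24 11 05 12 03 f7) = 01c3 ← matches
m3: inner = H(77 41 5f 4e 7b 6f 78 79 71) = 03 b1; tag = H(1d 2b 35 24 11 05 12 03 b1) = 017d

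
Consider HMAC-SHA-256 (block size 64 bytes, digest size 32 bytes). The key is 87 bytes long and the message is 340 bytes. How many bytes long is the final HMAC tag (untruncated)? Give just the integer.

The tag is one SHA-256 digest: 32 bytes.

32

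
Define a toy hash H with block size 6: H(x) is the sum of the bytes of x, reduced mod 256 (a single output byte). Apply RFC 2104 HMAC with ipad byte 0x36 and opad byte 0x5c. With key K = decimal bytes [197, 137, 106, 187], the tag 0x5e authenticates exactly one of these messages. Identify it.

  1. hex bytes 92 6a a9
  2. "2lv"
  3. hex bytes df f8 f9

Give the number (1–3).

Key decimal bytes [197, 137, 106, 187] = c5 89 6a bb is 4 bytes ≤ B = 6; zero-pad to 6 bytes: K' = c5 89 6a bb 00 00.
K' ⊕ ipad = f3 bf 5c 8d 36 36; K' ⊕ opad = 99 d5 36 e7 5c 5c.
m1: inner = H(f3 bf 5c 8d 36 36 92 6a a9) = ac; tag = H(99 d5 36 e7 5c 5c ac) = ef
m2: inner = H(f3 bf 5c 8d 36 36 32 6c 76) = 1b; tag = H(99 d5 36 e7 5c 5c 1b) = 5e ← matches
m3: inner = H(f3 bf 5c 8d 36 36 df f8 f9) = d7; tag = H(99 d5 36 e7 5c 5c d7) = 1a

2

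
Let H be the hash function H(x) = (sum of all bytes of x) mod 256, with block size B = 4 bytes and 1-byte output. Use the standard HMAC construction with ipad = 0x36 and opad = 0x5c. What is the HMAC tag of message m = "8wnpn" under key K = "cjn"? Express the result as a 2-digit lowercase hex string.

3d

Key "cjn" = 63 6a 6e is 3 bytes ≤ B = 4; zero-pad to 4 bytes: K' = 63 6a 6e 00.
K' ⊕ ipad = 55 5c 58 36.  K' ⊕ opad = 3f 36 32 5c.
Inner input = (K'⊕ipad) ∥ m = 55 5c 58 36 ∥ 38 77 6e 70 6e.
Inner hash: sum = 85+92+88+54+56+119+110+112+110 = 826; mod 256 = 58 → 3a.
Outer input = (K'⊕opad) ∥ inner = 3f 36 32 5c ∥ 3a.
Outer hash (tag): sum = 63+54+50+92+58 = 317; mod 256 = 61 → 3d.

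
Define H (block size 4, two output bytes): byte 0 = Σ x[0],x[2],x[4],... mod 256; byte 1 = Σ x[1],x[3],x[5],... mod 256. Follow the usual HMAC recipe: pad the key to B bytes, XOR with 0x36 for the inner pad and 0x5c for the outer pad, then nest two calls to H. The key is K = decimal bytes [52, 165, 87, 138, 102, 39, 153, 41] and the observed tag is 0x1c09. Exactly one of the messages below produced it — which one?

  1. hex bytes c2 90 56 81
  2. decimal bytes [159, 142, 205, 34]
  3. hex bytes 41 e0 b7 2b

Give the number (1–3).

Key decimal bytes [52, 165, 87, 138, 102, 39, 153, 41] = 34 a5 57 8a 66 27 99 29 is 8 bytes > B = 4, so hash it first: H(key) = 8a 7f, then zero-pad to 4 bytes: K' = 8a 7f 00 00.
K' ⊕ ipad = bc 49 36 36; K' ⊕ opad = d6 23 5c 5c.
m1: inner = H(bc 49 36 36 c2 90 56 81) = 0a 90; tag = H(d6 23 5c 5c 0a 90) = 3c0f
m2: inner = H(bc 49 36 36 9f 8e cd 22) = 5e 2f; tag = H(d6 23 5c 5c 5e 2f) = 90ae
m3: inner = H(bc 49 36 36 41 e0 b7 2b) = ea 8a; tag = H(d6 23 5c 5c ea 8a) = 1c09 ← matches

3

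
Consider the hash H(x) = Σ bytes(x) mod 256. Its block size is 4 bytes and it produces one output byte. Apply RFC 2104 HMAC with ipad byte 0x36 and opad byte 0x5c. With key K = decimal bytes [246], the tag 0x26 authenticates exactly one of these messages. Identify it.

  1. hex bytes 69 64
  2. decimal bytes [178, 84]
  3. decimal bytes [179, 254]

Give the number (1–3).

Key decimal bytes [246] = f6 is 1 byte ≤ B = 4; zero-pad to 4 bytes: K' = f6 00 00 00.
K' ⊕ ipad = c0 36 36 36; K' ⊕ opad = aa 5c 5c 5c.
m1: inner = H(c0 36 36 36 69 64) = 2f; tag = H(aa 5c 5c 5c 2f) = ed
m2: inner = H(c0 36 36 36 b2 54) = 68; tag = H(aa 5c 5c 5c 68) = 26 ← matches
m3: inner = H(c0 36 36 36 b3 fe) = 13; tag = H(aa 5c 5c 5c 13) = d1

2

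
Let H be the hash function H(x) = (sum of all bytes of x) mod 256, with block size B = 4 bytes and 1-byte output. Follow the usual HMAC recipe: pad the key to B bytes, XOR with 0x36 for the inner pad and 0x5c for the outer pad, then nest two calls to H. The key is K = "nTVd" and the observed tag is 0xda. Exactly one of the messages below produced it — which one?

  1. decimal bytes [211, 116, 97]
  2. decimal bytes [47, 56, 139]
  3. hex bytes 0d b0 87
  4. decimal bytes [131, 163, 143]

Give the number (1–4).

Key "nTVd" = 6e 54 56 64 is exactly B = 4 bytes: K' = 6e 54 56 64.
K' ⊕ ipad = 58 62 60 52; K' ⊕ opad = 32 08 0a 38.
m1: inner = H(58 62 60 52 d3 74 61) = 14; tag = H(32 08 0a 38 14) = 90
m2: inner = H(58 62 60 52 2f 38 8b) = 5e; tag = H(32 08 0a 38 5e) = da ← matches
m3: inner = H(58 62 60 52 0d b0 87) = b0; tag = H(32 08 0a 38 b0) = 2c
m4: inner = H(58 62 60 52 83 a3 8f) = 21; tag = H(32 08 0a 38 21) = 9d

2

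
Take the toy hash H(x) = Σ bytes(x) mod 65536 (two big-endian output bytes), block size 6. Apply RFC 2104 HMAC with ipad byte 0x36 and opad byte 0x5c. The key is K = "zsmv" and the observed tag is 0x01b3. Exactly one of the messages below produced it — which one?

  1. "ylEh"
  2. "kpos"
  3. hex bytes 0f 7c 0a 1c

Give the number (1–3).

Key "zsmv" = 7a 73 6d 76 is 4 bytes ≤ B = 6; zero-pad to 6 bytes: K' = 7a 73 6d 76 00 00.
K' ⊕ ipad = 4c 45 5b 40 36 36; K' ⊕ opad = 26 2f 31 2a 5c 5c.
m1: inner = H(4c 45 5b 40 36 36 79 6c 45 68) = 03 2a; tag = H(26 2f 31 2a 5c 5c 03 2a) = 0195
m2: inner = H(4c 45 5b 40 36 36 6b 70 6f 73) = 03 55; tag = H(26 2f 31 2a 5c 5c 03 55) = 01c0
m3: inner = H(4c 45 5b 40 36 36 0f 7c 0a 1c) = 02 49; tag = H(26 2f 31 2a 5c 5c 02 49) = 01b3 ← matches

3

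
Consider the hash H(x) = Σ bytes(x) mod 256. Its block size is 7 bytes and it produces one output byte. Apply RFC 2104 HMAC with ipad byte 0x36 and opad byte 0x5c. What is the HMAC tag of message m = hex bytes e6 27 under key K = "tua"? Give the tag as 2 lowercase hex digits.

Key "tua" = 74 75 61 is 3 bytes ≤ B = 7; zero-pad to 7 bytes: K' = 74 75 61 00 00 00 00.
K' ⊕ ipad = 42 43 57 36 36 36 36.  K' ⊕ opad = 28 29 3d 5c 5c 5c 5c.
Inner input = (K'⊕ipad) ∥ m = 42 43 57 36 36 36 36 ∥ e6 27.
Inner hash: sum = 66+67+87+54+54+54+54+230+39 = 705; mod 256 = 193 → c1.
Outer input = (K'⊕opad) ∥ inner = 28 29 3d 5c 5c 5c 5c ∥ c1.
Outer hash (tag): sum = 40+41+61+92+92+92+92+193 = 703; mod 256 = 191 → bf.

bf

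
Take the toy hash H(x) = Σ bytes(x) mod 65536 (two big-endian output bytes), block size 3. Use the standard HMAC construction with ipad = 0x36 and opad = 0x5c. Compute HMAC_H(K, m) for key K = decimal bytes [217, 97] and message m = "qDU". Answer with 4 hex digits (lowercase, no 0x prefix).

01a6

Key decimal bytes [217, 97] = d9 61 is 2 bytes ≤ B = 3; zero-pad to 3 bytes: K' = d9 61 00.
K' ⊕ ipad = ef 57 36.  K' ⊕ opad = 85 3d 5c.
Inner input = (K'⊕ipad) ∥ m = ef 57 36 ∥ 71 44 55.
Inner hash: sum = 239+87+54+113+68+85 = 646 → 02 86.
Outer input = (K'⊕opad) ∥ inner = 85 3d 5c ∥ 02 86.
Outer hash (tag): sum = 133+61+92+2+134 = 422 → 01 a6.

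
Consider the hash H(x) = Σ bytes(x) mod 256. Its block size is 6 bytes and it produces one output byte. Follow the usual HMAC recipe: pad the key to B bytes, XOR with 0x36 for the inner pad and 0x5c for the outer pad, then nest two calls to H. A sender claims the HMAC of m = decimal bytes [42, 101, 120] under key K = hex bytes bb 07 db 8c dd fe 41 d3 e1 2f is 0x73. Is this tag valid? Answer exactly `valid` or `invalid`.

valid

Key hex bytes bb 07 db 8c dd fe 41 d3 e1 2f is 10 bytes > B = 6, so hash it first: H(key) = 28, then zero-pad to 6 bytes: K' = 28 00 00 00 00 00.
K' ⊕ ipad = 1e 36 36 36 36 36; K' ⊕ opad = 74 5c 5c 5c 5c 5c.
Inner hash: sum = 30+54+54+54+54+54+42+101+120 = 563; mod 256 = 51 → 33.
Outer hash (recomputed tag): sum = 116+92+92+92+92+92+51 = 627; mod 256 = 115 → 73.
Recomputed tag = 73; claimed = 73 → match.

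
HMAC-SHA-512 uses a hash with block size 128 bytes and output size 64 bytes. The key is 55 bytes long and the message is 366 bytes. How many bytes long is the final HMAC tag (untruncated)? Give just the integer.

64

The tag is one SHA-512 digest: 64 bytes.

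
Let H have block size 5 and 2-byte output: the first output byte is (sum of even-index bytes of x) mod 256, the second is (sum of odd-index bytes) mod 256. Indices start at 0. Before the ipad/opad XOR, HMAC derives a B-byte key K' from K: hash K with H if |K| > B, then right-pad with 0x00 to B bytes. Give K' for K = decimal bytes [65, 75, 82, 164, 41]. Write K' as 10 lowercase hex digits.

Key decimal bytes [65, 75, 82, 164, 41] = 41 4b 52 a4 29 is exactly B = 5 bytes: K' = 41 4b 52 a4 29.

414b52a429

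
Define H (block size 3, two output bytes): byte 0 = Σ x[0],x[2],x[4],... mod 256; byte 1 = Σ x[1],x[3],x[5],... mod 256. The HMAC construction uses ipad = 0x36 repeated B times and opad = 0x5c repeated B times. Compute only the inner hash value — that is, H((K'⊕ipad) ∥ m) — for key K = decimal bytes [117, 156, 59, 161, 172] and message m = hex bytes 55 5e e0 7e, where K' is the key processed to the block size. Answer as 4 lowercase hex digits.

Key decimal bytes [117, 156, 59, 161, 172] = 75 9c 3b a1 ac is 5 bytes > B = 3, so hash it first: H(key) = 5c 3d, then zero-pad to 3 bytes: K' = 5c 3d 00.
K' ⊕ ipad = 6a 0b 36.
Inner input = 6a 0b 36 ∥ 55 5e e0 7e.
Inner hash: even-index sum = 380 mod 256 = 124; odd-index sum = 320 mod 256 = 64 → 7c 40.

7c40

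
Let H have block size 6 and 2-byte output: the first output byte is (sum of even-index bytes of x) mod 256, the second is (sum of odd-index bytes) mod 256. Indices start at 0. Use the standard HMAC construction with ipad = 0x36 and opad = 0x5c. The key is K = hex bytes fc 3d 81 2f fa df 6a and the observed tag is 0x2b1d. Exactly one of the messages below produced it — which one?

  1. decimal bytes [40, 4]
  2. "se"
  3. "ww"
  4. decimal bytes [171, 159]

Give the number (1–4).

Key hex bytes fc 3d 81 2f fa df 6a is 7 bytes > B = 6, so hash it first: H(key) = e1 4b, then zero-pad to 6 bytes: K' = e1 4b 00 00 00 00.
K' ⊕ ipad = d7 7d 36 36 36 36; K' ⊕ opad = bd 17 5c 5c 5c 5c.
m1: inner = H(d7 7d 36 36 36 36 28 04) = 6b ed; tag = H(bd 17 5c 5c 5c 5c 6b ed) = e0bc
m2: inner = H(d7 7d 36 36 36 36 73 65) = b6 4e; tag = H(bd 17 5c 5c 5c 5c b6 4e) = 2b1d ← matches
m3: inner = H(d7 7d 36 36 36 36 77 77) = ba 60; tag = H(bd 17 5c 5c 5c 5c ba 60) = 2f2f
m4: inner = H(d7 7d 36 36 36 36 ab 9f) = ee 88; tag = H(bd 17 5c 5c 5c 5c ee 88) = 6357

2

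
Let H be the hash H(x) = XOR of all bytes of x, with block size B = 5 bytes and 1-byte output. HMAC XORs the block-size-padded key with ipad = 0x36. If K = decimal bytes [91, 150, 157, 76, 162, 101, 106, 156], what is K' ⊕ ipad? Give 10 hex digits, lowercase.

1b36363636

Key decimal bytes [91, 150, 157, 76, 162, 101, 106, 156] = 5b 96 9d 4c a2 65 6a 9c is 8 bytes > B = 5, so hash it first: H(key) = 2d, then zero-pad to 5 bytes: K' = 2d 00 00 00 00.
XOR each byte with 0x36: 2d⊕36=1b, 00⊕36=36, 00⊕36=36, 00⊕36=36, 00⊕36=36.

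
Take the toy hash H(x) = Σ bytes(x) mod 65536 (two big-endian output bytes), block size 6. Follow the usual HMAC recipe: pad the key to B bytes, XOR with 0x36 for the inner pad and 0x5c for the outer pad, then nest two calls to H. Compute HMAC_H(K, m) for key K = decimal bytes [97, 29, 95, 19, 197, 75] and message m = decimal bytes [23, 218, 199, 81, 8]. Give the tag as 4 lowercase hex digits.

0215

Key decimal bytes [97, 29, 95, 19, 197, 75] = 61 1d 5f 13 c5 4b is exactly B = 6 bytes: K' = 61 1d 5f 13 c5 4b.
K' ⊕ ipad = 57 2b 69 25 f3 7d.  K' ⊕ opad = 3d 41 03 4f 99 17.
Inner input = (K'⊕ipad) ∥ m = 57 2b 69 25 f3 7d ∥ 17 da c7 51 08.
Inner hash: sum = 87+43+105+37+243+125+23+218+199+81+8 = 1169 → 04 91.
Outer input = (K'⊕opad) ∥ inner = 3d 41 03 4f 99 17 ∥ 04 91.
Outer hash (tag): sum = 61+65+3+79+153+23+4+145 = 533 → 02 15.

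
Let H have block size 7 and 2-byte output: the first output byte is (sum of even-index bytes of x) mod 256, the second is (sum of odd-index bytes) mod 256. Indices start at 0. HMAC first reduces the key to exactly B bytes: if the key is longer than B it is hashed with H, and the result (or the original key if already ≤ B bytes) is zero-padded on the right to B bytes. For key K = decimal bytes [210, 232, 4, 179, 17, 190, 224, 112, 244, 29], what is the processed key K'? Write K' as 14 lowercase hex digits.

bbe60000000000

|K| = 10 > B = 7, so first hash the key.
H(K): even-index sum = 699 mod 256 = 187; odd-index sum = 742 mod 256 = 230 → bb e6.
Zero-pad H(K) = bb e6 to 7 bytes: K' = bb e6 00 00 00 00 00.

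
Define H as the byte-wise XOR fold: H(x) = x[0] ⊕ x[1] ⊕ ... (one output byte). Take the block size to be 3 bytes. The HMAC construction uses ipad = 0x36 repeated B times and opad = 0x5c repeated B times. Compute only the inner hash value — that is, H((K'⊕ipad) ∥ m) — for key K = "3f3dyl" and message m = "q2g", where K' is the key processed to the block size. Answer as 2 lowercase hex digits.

05

Key "3f3dyl" = 33 66 33 64 79 6c is 6 bytes > B = 3, so hash it first: H(key) = 17, then zero-pad to 3 bytes: K' = 17 00 00.
K' ⊕ ipad = 21 36 36.
Inner input = 21 36 36 ∥ 71 32 67.
Inner hash: XOR 21⊕36⊕36⊕71⊕32⊕67 = 05.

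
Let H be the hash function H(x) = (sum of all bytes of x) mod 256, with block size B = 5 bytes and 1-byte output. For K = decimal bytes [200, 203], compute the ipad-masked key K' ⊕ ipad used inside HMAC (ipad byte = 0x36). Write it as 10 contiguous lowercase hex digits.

Key decimal bytes [200, 203] = c8 cb is 2 bytes ≤ B = 5; zero-pad to 5 bytes: K' = c8 cb 00 00 00.
XOR each byte with 0x36: c8⊕36=fe, cb⊕36=fd, 00⊕36=36, 00⊕36=36, 00⊕36=36.

fefd363636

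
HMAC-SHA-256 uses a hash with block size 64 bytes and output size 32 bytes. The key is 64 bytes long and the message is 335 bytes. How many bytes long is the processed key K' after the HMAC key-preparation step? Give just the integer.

Key is 64 ≤ 64 bytes, zero-padded: |K'| = 64.

64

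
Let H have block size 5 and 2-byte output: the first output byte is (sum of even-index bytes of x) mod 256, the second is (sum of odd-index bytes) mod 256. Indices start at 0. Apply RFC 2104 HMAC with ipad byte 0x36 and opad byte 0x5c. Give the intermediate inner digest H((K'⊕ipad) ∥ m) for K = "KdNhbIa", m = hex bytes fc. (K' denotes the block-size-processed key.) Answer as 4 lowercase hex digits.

Key "KdNhbIa" = 4b 64 4e 68 62 49 61 is 7 bytes > B = 5, so hash it first: H(key) = 5c 15, then zero-pad to 5 bytes: K' = 5c 15 00 00 00.
K' ⊕ ipad = 6a 23 36 36 36.
Inner input = 6a 23 36 36 36 ∥ fc.
Inner hash: even-index sum = 214 mod 256 = 214; odd-index sum = 341 mod 256 = 85 → d6 55.

d655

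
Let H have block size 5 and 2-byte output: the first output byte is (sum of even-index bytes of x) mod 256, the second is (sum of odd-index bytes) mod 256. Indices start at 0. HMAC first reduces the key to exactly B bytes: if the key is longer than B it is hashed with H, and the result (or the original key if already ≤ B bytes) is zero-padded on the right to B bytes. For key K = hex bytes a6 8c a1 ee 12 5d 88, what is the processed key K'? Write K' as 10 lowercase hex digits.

e1d7000000

|K| = 7 > B = 5, so first hash the key.
H(K): even-index sum = 481 mod 256 = 225; odd-index sum = 471 mod 256 = 215 → e1 d7.
Zero-pad H(K) = e1 d7 to 5 bytes: K' = e1 d7 00 00 00.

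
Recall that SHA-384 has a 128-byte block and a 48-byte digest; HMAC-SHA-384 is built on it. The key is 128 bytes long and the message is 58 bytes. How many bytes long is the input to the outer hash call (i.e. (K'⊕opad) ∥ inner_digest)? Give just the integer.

Key is 128 ≤ 128 bytes, zero-padded: |K'| = 128.
Outer input = (K'⊕opad) ∥ H(inner) → 128 + 48 = 176 bytes.

176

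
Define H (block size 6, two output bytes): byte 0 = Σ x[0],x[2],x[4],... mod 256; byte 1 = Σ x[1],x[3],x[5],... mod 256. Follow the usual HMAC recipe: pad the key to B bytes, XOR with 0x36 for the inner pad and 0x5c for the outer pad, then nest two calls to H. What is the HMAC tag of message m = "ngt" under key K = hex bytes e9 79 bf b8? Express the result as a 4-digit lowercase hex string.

74df

Key hex bytes e9 79 bf b8 is 4 bytes ≤ B = 6; zero-pad to 6 bytes: K' = e9 79 bf b8 00 00.
K' ⊕ ipad = df 4f 89 8e 36 36.  K' ⊕ opad = b5 25 e3 e4 5c 5c.
Inner input = (K'⊕ipad) ∥ m = df 4f 89 8e 36 36 ∥ 6e 67 74.
Inner hash: even-index sum = 640 mod 256 = 128; odd-index sum = 378 mod 256 = 122 → 80 7a.
Outer input = (K'⊕opad) ∥ inner = b5 25 e3 e4 5c 5c ∥ 80 7a.
Outer hash (tag): even-index sum = 628 mod 256 = 116; odd-index sum = 479 mod 256 = 223 → 74 df.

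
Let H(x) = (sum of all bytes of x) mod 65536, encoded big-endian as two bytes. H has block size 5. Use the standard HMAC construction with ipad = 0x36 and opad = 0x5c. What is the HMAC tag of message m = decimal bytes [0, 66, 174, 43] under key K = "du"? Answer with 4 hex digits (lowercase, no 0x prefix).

Key "du" = 64 75 is 2 bytes ≤ B = 5; zero-pad to 5 bytes: K' = 64 75 00 00 00.
K' ⊕ ipad = 52 43 36 36 36.  K' ⊕ opad = 38 29 5c 5c 5c.
Inner input = (K'⊕ipad) ∥ m = 52 43 36 36 36 ∥ 00 42 ae 2b.
Inner hash: sum = 82+67+54+54+54+0+66+174+43 = 594 → 02 52.
Outer input = (K'⊕opad) ∥ inner = 38 29 5c 5c 5c ∥ 02 52.
Outer hash (tag): sum = 56+41+92+92+92+2+82 = 457 → 01 c9.

01c9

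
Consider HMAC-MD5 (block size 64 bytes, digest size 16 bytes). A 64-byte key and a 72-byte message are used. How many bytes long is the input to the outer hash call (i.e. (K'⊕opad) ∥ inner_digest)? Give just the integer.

Key is 64 ≤ 64 bytes, zero-padded: |K'| = 64.
Outer input = (K'⊕opad) ∥ H(inner) → 64 + 16 = 80 bytes.

80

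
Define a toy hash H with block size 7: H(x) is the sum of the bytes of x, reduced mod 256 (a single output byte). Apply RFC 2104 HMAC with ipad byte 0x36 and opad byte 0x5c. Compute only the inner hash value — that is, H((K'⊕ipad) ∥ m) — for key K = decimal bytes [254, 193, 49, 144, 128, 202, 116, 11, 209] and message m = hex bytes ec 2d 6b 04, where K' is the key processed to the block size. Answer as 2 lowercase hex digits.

Key decimal bytes [254, 193, 49, 144, 128, 202, 116, 11, 209] = fe c1 31 90 80 ca 74 0b d1 is 9 bytes > B = 7, so hash it first: H(key) = 1a, then zero-pad to 7 bytes: K' = 1a 00 00 00 00 00 00.
K' ⊕ ipad = 2c 36 36 36 36 36 36.
Inner input = 2c 36 36 36 36 36 36 ∥ ec 2d 6b 04.
Inner hash: sum = 44+54+54+54+54+54+54+236+45+107+4 = 760; mod 256 = 248 → f8.

f8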